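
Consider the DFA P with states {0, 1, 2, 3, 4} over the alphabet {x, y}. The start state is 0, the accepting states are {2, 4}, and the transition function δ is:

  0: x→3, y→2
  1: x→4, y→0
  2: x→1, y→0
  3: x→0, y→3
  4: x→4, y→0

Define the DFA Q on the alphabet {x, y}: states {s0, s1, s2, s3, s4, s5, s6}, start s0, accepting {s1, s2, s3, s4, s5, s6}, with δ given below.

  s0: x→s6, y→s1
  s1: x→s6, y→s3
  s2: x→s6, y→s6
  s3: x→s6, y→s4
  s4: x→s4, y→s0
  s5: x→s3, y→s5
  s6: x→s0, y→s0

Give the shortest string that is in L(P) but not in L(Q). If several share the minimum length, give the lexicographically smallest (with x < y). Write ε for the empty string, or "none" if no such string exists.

The string yxx is accepted by P but not by Q.
No shorter string lies in the difference, and yxx is the lexicographically first length-3 string in L(P) \ L(Q).

yxx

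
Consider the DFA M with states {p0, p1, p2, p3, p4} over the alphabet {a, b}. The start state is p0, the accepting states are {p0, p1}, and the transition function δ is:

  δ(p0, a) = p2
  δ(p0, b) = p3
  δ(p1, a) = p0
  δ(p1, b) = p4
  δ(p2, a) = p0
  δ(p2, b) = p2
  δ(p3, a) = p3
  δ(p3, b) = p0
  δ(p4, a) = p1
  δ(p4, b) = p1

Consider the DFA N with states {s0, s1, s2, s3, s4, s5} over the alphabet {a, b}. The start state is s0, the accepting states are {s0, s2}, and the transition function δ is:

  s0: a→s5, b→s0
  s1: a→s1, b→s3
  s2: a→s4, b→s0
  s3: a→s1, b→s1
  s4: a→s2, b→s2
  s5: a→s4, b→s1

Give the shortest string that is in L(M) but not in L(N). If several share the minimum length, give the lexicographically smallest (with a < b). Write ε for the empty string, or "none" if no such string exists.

The string aa is accepted by M but not by N.
No shorter string lies in the difference, and aa is the lexicographically first length-2 string in L(M) \ L(N).

aa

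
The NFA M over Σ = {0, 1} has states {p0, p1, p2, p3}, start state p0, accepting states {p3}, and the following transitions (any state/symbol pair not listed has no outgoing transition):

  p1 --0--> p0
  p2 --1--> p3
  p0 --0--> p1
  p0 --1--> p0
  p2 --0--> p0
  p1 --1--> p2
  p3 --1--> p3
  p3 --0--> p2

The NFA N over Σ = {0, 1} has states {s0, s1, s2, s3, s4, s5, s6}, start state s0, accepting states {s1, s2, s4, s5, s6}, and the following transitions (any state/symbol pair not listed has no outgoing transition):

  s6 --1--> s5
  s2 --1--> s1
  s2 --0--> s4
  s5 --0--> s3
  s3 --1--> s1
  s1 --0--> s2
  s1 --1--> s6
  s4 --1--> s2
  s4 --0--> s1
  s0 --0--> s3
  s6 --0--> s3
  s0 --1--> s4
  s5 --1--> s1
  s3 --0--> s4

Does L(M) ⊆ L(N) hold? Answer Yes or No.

Exploring the product automaton M × N from the start pair (p0, s0), following both machines on each input symbol, reaches 18 state pairs: (p0, s0), (p1, s3), (p0, s4), (p2, s1), (p1, s1), (p0, s2), (p3, s6), (p2, s6), (p1, s4), (p0, s1), (p2, s3), (p3, s5), (p0, s3), (p2, s2), (p1, s2), (p0, s6), (p3, s1), (p0, s5).
M accepts in {p3} and N accepts in {s1, s2, s4, s5, s6}. The reachable pairs whose M-component is accepting are (p3, s6), (p3, s5), (p3, s1); in each of them the N-component is accepting too, so the product for L(M) \ L(N) (M-component accepting, N-component rejecting) has no reachable accepting pair and the difference is empty.
Hence every string in L(M) is also in L(N).

Yes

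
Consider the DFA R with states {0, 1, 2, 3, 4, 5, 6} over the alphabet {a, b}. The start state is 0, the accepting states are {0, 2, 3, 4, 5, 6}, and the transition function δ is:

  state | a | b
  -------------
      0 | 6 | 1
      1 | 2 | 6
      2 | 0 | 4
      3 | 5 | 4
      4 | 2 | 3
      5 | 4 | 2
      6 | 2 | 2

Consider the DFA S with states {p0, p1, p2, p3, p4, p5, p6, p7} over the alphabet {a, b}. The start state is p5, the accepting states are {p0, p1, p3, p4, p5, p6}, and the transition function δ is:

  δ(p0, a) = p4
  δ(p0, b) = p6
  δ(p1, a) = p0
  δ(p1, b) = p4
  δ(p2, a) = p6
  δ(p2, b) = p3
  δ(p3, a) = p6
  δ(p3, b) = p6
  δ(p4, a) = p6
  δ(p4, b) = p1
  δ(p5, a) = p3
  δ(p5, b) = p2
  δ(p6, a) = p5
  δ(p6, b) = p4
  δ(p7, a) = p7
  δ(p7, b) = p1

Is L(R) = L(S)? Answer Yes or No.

Yes

Exploring the product automaton R × S from the start pair (0, p5), following both machines on each input symbol, reaches 7 state pairs: (0, p5), (6, p3), (1, p2), (2, p6), (4, p4), (3, p1), (5, p0).
R accepts in {0, 2, 3, 4, 5, 6} and S accepts in {p0, p1, p3, p4, p5, p6}. In every reachable pair the two components are either both accepting — (0, p5), (6, p3), (2, p6), (4, p4), (3, p1), (5, p0) — or both non-accepting, so no string is accepted by exactly one of the machines: L(R) \ L(S) and L(S) \ L(R) are both empty.
Hence every string is accepted by R iff it is accepted by S, and the two languages coincide.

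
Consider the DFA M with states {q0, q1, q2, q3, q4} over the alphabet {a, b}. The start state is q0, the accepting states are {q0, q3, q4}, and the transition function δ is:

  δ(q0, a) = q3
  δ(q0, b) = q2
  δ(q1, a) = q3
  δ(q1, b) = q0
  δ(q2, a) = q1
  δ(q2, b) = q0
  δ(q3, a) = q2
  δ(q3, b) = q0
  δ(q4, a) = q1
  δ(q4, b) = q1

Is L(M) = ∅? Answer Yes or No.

The empty string ε is accepted: the run q0 ends in the accepting state q0.
Since at least one string is accepted, L(M) is not empty.

No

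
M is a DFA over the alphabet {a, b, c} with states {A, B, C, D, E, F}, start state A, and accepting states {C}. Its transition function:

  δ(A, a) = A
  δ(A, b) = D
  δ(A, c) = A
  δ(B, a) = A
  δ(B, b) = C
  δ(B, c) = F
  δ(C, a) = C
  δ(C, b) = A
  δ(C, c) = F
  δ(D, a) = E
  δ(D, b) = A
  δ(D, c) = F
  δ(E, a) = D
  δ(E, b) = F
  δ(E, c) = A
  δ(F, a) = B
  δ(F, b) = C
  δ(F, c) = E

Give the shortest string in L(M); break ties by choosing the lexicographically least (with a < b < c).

A breadth-first search from A reaches an accepting state first via the path A → D → F → C on input bcb.
No string of length < 3 is accepted (BFS exhausts all shorter strings without reaching an accepting state), and bcb is the lexicographically least accepting string of length 3.

bcb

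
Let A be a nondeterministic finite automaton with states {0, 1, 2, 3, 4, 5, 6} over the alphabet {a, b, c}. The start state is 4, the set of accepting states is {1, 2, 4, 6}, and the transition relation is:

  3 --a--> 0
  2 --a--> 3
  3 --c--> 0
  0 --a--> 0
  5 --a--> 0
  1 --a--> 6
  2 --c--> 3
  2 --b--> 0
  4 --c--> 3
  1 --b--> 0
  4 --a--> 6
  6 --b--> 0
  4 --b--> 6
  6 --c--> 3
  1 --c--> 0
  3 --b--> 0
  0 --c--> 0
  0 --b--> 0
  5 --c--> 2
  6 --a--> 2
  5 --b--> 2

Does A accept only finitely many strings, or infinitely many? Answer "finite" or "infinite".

finite

The useful states (reachable from 4 and able to reach an accepting state) are {2, 4, 6}.
Restricted to these states the transition graph has no cycle, so every accepting path has bounded length and L is finite.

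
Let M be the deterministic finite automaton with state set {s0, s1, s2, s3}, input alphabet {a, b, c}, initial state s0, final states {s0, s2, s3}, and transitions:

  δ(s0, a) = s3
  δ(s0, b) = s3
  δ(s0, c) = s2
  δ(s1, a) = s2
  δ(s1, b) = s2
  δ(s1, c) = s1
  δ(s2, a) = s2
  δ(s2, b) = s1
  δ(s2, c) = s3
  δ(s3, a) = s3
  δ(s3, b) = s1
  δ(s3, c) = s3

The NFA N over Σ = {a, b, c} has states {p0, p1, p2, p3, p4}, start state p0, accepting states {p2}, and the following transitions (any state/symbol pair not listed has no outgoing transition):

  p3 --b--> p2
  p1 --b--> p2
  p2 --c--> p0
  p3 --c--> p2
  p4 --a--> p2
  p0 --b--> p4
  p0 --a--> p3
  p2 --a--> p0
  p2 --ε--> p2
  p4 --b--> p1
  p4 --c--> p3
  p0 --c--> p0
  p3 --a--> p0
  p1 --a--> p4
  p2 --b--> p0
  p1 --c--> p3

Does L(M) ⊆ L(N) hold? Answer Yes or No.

No

The empty string ε is in L(M) but not in L(N).
So L(M) ⊄ L(N).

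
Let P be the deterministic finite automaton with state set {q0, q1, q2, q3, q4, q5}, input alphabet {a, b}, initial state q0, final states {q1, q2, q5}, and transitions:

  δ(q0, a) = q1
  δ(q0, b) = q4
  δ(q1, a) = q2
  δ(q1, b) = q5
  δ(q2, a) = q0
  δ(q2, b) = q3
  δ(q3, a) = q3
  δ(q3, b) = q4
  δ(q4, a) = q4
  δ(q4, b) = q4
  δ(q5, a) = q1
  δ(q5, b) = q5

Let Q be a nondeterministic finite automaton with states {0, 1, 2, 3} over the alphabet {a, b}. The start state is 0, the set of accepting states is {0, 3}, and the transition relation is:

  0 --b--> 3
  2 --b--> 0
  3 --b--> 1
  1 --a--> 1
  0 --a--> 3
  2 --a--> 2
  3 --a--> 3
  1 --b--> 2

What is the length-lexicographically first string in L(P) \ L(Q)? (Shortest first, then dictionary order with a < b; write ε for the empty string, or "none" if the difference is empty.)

ab

The string ab is accepted by P but not by Q.
No shorter string lies in the difference, and ab is the lexicographically first length-2 string in L(P) \ L(Q).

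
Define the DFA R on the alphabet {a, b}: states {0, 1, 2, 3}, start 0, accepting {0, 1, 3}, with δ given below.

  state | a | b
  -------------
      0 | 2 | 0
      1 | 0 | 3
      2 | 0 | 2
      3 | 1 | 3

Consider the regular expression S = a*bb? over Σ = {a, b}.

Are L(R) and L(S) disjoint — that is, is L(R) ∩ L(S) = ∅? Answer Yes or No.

The string b is accepted by both R and S.
Hence L(R) ∩ L(S) ≠ ∅.

No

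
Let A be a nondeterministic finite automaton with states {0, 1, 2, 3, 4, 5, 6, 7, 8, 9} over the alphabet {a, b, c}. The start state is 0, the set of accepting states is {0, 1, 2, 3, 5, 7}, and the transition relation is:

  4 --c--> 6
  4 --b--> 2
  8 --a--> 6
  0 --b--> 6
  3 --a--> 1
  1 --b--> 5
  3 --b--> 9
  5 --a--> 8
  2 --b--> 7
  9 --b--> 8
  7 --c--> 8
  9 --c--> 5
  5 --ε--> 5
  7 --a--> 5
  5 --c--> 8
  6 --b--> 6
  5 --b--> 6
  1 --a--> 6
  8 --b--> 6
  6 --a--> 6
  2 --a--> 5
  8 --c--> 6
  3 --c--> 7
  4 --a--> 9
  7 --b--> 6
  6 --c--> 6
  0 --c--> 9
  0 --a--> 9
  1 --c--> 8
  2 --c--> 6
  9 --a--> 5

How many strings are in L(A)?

5

The useful subgraph on states {0, 5, 9} is acyclic, so L(A) is finite; the longest accepting path visits 3 useful states, giving maximum string length 2.
Counting accepting paths from 0 by length: 1 of length 0, 4 of length 2. Total 5.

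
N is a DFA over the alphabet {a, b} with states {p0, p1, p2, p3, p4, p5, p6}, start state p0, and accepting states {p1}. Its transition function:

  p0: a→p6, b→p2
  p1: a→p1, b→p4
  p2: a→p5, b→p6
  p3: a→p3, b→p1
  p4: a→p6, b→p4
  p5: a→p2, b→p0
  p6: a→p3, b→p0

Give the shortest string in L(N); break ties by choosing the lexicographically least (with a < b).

A breadth-first search from p0 reaches an accepting state first via the path p0 → p6 → p3 → p1 on input aab.
No string of length < 3 is accepted (BFS exhausts all shorter strings without reaching an accepting state), and aab is the lexicographically least accepting string of length 3.

aab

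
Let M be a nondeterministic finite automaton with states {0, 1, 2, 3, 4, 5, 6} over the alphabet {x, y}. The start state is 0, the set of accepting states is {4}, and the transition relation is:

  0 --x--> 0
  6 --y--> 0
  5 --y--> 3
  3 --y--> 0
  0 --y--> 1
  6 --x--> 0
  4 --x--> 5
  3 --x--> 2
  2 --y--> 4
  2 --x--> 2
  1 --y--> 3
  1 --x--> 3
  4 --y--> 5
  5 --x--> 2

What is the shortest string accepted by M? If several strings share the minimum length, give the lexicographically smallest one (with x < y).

yxxy

A breadth-first search from 0 reaches an accepting state first via the path 0 → 1 → 3 → 2 → 4 on input yxxy.
No string of length < 4 is accepted (BFS exhausts all shorter strings without reaching an accepting state), and yxxy is the lexicographically least accepting string of length 4.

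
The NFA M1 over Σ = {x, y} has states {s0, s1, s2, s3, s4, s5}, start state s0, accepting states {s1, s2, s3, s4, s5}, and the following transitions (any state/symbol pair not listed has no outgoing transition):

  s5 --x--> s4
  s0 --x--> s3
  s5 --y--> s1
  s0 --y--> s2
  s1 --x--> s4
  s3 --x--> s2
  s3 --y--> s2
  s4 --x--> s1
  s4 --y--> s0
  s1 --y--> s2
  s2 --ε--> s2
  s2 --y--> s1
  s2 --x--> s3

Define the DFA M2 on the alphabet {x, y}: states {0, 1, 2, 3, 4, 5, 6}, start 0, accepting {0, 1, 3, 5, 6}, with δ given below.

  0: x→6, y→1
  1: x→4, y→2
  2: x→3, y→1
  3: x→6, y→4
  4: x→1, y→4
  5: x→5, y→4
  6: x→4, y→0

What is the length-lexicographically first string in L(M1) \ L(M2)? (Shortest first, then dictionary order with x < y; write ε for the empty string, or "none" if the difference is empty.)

The string xx is accepted by M1 but not by M2.
No shorter string lies in the difference, and xx is the lexicographically first length-2 string in L(M1) \ L(M2).

xx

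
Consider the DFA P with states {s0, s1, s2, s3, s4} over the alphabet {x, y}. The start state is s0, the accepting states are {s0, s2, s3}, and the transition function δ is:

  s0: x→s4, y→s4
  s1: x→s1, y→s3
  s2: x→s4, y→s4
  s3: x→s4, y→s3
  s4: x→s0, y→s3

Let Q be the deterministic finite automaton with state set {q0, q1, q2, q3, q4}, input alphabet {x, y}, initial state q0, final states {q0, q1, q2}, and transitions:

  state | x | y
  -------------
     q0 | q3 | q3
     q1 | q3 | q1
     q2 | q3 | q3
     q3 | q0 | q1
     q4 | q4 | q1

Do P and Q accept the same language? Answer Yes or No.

Exploring the product automaton P × Q from the start pair (s0, q0), following both machines on each input symbol, reaches 3 state pairs: (s0, q0), (s4, q3), (s3, q1).
P accepts in {s0, s2, s3} and Q accepts in {q0, q1, q2}. In every reachable pair the two components are either both accepting — (s0, q0), (s3, q1) — or both non-accepting, so no string is accepted by exactly one of the machines: L(P) \ L(Q) and L(Q) \ L(P) are both empty.
Hence every string is accepted by P iff it is accepted by Q, and the two languages coincide.

Yes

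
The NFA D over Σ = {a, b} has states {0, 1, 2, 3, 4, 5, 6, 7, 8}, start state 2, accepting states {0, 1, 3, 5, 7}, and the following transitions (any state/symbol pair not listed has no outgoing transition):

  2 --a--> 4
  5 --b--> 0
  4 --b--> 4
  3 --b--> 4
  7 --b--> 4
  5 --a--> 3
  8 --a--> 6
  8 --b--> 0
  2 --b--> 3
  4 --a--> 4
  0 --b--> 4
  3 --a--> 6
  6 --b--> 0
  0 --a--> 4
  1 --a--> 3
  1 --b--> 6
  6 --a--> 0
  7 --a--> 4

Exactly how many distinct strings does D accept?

The useful subgraph on states {0, 2, 3, 6} is acyclic, so L(D) is finite; the longest accepting path visits 4 useful states, giving maximum string length 3.
Counting accepting paths from 2 by length: 1 of length 1, 2 of length 3. Total 3.

3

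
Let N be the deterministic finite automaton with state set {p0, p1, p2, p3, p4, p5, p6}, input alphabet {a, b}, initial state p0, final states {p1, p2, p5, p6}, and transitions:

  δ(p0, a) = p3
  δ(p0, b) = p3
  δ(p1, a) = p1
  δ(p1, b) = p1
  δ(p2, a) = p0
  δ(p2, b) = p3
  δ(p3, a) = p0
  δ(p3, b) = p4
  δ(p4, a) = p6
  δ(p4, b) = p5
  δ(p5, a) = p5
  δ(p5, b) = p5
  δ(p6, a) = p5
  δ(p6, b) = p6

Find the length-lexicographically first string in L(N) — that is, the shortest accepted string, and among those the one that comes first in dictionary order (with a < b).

A breadth-first search from p0 reaches an accepting state first via the path p0 → p3 → p4 → p6 on input aba.
No string of length < 3 is accepted (BFS exhausts all shorter strings without reaching an accepting state), and aba is the lexicographically least accepting string of length 3.

aba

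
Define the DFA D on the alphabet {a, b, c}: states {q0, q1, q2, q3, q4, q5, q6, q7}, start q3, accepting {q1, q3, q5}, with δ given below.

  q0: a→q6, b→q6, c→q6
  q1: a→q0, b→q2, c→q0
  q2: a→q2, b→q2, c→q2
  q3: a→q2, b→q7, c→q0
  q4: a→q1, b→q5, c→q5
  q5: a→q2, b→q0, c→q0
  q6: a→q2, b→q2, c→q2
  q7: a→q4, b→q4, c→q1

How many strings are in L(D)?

8

The useful subgraph on states {q1, q3, q4, q5, q7} is acyclic, so L(D) is finite; the longest accepting path visits 4 useful states, giving maximum string length 3.
Counting accepting paths from q3 by length: 1 of length 0, 1 of length 2, 6 of length 3. Total 8.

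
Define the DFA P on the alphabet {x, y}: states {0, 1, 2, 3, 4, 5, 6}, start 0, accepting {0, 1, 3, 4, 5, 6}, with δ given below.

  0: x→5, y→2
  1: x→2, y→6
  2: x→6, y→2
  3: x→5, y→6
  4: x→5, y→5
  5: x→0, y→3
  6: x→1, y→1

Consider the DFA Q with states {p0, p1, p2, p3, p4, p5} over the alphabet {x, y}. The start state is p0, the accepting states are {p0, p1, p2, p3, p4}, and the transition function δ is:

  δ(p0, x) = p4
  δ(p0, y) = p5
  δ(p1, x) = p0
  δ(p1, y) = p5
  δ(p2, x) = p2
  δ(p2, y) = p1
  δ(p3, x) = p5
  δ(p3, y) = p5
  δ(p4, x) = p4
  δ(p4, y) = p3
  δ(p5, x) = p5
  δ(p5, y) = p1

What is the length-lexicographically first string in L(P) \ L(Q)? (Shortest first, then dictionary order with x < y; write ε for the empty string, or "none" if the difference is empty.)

yx

The string yx is accepted by P but not by Q.
No shorter string lies in the difference, and yx is the lexicographically first length-2 string in L(P) \ L(Q).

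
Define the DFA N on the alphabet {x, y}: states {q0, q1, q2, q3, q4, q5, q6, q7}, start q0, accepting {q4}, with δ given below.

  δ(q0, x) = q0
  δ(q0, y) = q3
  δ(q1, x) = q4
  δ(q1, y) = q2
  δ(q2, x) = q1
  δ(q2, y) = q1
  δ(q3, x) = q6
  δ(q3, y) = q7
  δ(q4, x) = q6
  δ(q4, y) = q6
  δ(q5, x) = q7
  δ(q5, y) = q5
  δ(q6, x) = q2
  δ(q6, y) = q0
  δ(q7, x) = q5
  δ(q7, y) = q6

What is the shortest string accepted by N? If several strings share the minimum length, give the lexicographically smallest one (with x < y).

yxxxx

A breadth-first search from q0 reaches an accepting state first via the path q0 → q3 → q6 → q2 → q1 → q4 on input yxxxx.
No string of length < 5 is accepted (BFS exhausts all shorter strings without reaching an accepting state), and yxxxx is the lexicographically least accepting string of length 5.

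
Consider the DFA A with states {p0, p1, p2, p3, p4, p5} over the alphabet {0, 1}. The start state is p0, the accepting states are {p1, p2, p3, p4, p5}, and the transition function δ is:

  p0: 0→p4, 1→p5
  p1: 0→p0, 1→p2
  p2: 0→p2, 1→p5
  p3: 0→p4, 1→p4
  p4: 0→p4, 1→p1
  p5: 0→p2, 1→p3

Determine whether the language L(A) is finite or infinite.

State p0 is reachable from the start and can reach an accepting state, and it lies on the cycle p0 → p4 → p1 → p0.
Traversing that cycle any number of times yields accepted strings of unbounded length, so the language is infinite.

infinite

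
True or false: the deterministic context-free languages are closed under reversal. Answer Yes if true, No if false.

L = {c bⁿaⁿ : n≥0} ∪ {d b²ⁿaⁿ : n≥0} is a DCFL: the first symbol tells a deterministic PDA whether to pop one or two b's per a. Its reversal Lᴿ = {aⁿbⁿ c : n≥0} ∪ {aⁿb²ⁿ d : n≥0} is not. DCFLs are closed under right quotient by regular languages, and Lᴿ/{c, d} = {aⁿbⁿ : n≥0} ∪ {aⁿb²ⁿ : n≥0} — the standard context-free language accepted by no deterministic PDA (intuitively the machine would have to commit to a b-to-a ratio before the distinguishing marker arrives; formally, a DPDA for it would have a single run on aⁿb²ⁿ, accepting after the prefix aⁿbⁿ and accepting again after n more b's; an ordinary PDA that simulates it on a's and b's and, at any moment when it is accepting, may switch to reading only a fresh letter e while feeding each e to the simulation as a b, would accept aⁱbʲeᵏ (k≥1) exactly when both aⁱbʲ and aⁱbʲ⁺ᵏ are in the language, i.e. its language intersected with the regular set a*b*e⁺ would be exactly {aⁿbⁿeⁿ : n≥1} — impossible, since context-free languages are closed under intersection with regular sets and {aⁿbⁿeⁿ} is not context-free). So Lᴿ cannot be a DCFL.

No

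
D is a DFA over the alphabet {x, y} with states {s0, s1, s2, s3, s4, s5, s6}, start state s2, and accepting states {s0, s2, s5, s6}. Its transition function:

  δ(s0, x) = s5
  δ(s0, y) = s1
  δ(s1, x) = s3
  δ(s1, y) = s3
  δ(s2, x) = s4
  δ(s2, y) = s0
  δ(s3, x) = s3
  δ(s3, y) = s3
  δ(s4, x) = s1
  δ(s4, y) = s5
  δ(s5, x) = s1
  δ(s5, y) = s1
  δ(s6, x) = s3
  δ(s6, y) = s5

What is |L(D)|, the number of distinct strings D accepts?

4

The useful subgraph on states {s0, s2, s4, s5} is acyclic, so L(D) is finite; the longest accepting path visits 3 useful states, giving maximum string length 2.
Counting accepting paths from s2 by length: 1 of length 0, 1 of length 1, 2 of length 2. Total 4.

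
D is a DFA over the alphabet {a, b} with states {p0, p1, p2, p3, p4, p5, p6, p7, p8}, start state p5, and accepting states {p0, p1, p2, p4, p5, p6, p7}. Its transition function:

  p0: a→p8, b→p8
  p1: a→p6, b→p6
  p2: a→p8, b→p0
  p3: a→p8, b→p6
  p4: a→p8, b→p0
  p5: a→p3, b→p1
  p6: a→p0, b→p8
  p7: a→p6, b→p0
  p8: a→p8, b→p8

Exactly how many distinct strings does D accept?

The useful subgraph on states {p0, p1, p3, p5, p6} is acyclic, so L(D) is finite; the longest accepting path visits 4 useful states, giving maximum string length 3.
Counting accepting paths from p5 by length: 1 of length 0, 1 of length 1, 3 of length 2, 3 of length 3. Total 8.

8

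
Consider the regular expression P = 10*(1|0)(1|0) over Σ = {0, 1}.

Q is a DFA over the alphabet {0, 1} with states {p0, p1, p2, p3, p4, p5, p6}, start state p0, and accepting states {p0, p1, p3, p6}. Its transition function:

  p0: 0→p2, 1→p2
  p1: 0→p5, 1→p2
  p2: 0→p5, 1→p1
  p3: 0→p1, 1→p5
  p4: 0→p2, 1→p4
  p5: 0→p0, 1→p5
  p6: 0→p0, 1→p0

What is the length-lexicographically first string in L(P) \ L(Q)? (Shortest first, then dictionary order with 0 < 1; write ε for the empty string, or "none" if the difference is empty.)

101

The string 101 is accepted by P but not by Q.
No shorter string lies in the difference, and 101 is the lexicographically first length-3 string in L(P) \ L(Q).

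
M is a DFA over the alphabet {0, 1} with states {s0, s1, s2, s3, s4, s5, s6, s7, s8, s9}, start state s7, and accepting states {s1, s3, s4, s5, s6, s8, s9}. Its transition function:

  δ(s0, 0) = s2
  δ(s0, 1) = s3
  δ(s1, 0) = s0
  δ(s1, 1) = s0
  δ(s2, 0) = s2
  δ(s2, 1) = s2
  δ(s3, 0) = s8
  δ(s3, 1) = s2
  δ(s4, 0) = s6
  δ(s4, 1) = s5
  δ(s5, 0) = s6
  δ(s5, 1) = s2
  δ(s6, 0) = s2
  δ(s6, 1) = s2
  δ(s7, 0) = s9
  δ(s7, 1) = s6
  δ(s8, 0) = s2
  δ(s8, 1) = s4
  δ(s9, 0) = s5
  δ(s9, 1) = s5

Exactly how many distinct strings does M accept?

6

The useful subgraph on states {s5, s6, s7, s9} is acyclic, so L(M) is finite; the longest accepting path visits 4 useful states, giving maximum string length 3.
Counting accepting paths from s7 by length: 2 of length 1, 2 of length 2, 2 of length 3. Total 6.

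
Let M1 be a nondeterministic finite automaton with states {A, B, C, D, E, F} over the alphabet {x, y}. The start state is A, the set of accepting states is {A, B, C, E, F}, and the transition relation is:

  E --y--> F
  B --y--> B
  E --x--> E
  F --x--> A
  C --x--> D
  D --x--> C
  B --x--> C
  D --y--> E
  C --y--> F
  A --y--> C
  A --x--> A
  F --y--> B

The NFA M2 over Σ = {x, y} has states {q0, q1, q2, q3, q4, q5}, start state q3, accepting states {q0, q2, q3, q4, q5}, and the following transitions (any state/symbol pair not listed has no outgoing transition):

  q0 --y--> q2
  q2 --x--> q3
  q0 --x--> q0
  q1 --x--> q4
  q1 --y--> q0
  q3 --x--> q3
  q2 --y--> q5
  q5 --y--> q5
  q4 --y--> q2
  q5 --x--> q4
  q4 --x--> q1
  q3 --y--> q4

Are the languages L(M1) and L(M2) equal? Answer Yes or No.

Yes

Exploring the product automaton M1 × M2 from the start pair (A, q3), following both machines on each input symbol, reaches 6 state pairs: (A, q3), (C, q4), (D, q1), (F, q2), (E, q0), (B, q5).
M1 accepts in {A, B, C, E, F} and M2 accepts in {q0, q2, q3, q4, q5}. In every reachable pair the two components are either both accepting — (A, q3), (C, q4), (F, q2), (E, q0), (B, q5) — or both non-accepting, so no string is accepted by exactly one of the machines: L(M1) \ L(M2) and L(M2) \ L(M1) are both empty.
Hence every string is accepted by M1 iff it is accepted by M2, and the two languages coincide.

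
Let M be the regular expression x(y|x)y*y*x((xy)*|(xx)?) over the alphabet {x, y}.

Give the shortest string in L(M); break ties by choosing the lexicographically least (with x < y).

By inspection of the expression, no string of length less than 3 matches, and xxx is the lexicographically first match of length 3.

xxx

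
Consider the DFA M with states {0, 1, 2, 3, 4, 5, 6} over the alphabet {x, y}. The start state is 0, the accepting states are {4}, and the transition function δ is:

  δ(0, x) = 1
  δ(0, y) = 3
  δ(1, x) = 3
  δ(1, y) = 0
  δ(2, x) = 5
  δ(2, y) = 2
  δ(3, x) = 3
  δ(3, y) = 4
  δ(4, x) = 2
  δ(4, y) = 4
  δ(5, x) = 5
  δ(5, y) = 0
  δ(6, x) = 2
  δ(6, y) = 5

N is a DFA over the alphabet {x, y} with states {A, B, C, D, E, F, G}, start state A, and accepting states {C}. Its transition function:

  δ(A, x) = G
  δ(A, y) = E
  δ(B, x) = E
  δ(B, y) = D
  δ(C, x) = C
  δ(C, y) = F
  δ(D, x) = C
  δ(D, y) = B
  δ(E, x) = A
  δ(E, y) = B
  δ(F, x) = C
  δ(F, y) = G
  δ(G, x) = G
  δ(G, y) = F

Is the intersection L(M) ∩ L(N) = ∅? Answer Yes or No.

Yes

Exploring the product automaton M × N from the start pair (0, A), following both machines on each input symbol, reaches 30 state pairs: (0, A), (1, G), (3, E), (3, G), (0, F), (3, A), (4, B), (4, F), (1, C), (4, E), (2, E), (4, D), (2, C), (4, G), (3, C), (2, A), (5, A), (2, B), (5, C), (2, F), (2, G), (5, G), (0, E), (5, E), (2, D), (1, A), (3, B), (0, B), (1, E), (3, D).
M accepts in {4} and N accepts in {C}; no reachable pair has both components accepting, so no string drives both machines to acceptance simultaneously and L(M) ∩ L(N) = ∅.
So no string is accepted by both, and the intersection is empty.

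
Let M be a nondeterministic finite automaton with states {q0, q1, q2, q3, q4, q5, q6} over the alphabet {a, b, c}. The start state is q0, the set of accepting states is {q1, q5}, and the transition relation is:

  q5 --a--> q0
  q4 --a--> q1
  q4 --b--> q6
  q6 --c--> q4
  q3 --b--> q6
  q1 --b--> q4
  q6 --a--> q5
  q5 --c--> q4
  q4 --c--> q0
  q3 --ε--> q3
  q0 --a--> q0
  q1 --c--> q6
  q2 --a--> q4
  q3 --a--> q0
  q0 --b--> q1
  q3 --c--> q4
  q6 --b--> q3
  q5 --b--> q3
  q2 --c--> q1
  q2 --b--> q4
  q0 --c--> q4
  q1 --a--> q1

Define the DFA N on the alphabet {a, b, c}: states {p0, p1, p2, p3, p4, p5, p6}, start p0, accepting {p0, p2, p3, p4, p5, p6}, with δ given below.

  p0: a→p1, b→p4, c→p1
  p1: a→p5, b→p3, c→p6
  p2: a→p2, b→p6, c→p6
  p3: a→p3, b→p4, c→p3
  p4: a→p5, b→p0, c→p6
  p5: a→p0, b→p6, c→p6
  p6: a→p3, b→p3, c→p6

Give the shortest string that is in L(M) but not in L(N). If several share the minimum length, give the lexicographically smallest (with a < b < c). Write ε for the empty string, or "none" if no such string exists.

The string bba is accepted by M but not by N.
No shorter string lies in the difference, and bba is the lexicographically first length-3 string in L(M) \ L(N).

bba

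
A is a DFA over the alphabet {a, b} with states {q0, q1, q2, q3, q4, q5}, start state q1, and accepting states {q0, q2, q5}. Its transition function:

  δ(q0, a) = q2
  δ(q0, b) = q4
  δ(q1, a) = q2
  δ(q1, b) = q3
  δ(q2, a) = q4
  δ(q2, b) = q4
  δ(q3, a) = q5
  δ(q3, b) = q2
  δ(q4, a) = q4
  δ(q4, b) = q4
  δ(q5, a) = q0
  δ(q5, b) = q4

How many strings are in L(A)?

5

The useful subgraph on states {q0, q1, q2, q3, q5} is acyclic, so L(A) is finite; the longest accepting path visits 5 useful states, giving maximum string length 4.
Counting accepting paths from q1 by length: 1 of length 1, 2 of length 2, 1 of length 3, 1 of length 4. Total 5.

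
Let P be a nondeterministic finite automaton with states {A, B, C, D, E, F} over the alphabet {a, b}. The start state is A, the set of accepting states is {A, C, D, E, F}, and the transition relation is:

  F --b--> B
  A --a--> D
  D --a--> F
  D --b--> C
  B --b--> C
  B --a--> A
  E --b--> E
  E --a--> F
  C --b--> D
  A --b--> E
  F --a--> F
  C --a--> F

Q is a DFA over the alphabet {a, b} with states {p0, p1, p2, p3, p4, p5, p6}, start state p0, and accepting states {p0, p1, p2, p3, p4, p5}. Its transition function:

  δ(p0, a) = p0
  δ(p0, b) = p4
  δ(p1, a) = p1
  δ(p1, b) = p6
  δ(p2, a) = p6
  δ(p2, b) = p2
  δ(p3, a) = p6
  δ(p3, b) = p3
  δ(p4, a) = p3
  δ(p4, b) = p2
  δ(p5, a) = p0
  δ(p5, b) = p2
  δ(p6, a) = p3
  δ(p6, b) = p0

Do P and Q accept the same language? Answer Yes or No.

The string baa is accepted by P but rejected by Q.
So L(P) ≠ L(Q).

No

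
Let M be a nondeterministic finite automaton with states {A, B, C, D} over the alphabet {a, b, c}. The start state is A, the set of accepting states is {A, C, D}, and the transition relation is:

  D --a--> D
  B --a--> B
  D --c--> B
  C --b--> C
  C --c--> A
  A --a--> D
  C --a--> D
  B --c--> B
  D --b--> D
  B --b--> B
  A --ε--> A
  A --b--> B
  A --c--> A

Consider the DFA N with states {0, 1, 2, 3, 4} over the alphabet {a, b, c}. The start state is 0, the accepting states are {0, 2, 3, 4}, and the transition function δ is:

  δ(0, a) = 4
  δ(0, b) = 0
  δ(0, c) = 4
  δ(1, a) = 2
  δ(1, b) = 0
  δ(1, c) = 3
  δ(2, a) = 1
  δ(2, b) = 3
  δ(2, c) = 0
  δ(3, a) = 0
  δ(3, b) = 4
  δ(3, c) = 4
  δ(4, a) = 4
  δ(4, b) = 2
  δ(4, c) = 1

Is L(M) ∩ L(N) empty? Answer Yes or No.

No

The empty string ε is accepted by both M and N.
Hence L(M) ∩ L(N) ≠ ∅.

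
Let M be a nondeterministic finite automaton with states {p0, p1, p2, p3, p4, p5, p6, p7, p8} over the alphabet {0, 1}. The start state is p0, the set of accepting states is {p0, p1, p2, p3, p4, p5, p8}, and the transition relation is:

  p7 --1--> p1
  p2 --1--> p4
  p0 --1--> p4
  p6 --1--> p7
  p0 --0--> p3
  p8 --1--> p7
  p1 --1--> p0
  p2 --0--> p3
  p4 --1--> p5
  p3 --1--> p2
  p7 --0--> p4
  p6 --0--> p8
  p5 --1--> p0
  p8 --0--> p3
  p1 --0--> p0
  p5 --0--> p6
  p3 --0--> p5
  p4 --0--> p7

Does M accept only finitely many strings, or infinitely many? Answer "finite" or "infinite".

infinite

State p3 is reachable from the start and can reach an accepting state, and it lies on the cycle p3 → p2 → p3.
Traversing that cycle any number of times yields accepted strings of unbounded length, so the language is infinite.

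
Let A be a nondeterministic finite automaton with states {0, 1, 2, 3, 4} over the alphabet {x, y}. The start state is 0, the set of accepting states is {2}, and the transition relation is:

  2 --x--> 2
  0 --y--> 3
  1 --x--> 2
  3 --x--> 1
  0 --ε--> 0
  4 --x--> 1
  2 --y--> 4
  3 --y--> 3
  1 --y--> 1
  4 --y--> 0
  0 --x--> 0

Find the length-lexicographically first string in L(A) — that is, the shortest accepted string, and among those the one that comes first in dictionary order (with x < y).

A breadth-first search from 0 reaches an accepting state first via the path 0 → 3 → 1 → 2 on input yxx.
No string of length < 3 is accepted (BFS exhausts all shorter strings without reaching an accepting state), and yxx is the lexicographically least accepting string of length 3.

yxx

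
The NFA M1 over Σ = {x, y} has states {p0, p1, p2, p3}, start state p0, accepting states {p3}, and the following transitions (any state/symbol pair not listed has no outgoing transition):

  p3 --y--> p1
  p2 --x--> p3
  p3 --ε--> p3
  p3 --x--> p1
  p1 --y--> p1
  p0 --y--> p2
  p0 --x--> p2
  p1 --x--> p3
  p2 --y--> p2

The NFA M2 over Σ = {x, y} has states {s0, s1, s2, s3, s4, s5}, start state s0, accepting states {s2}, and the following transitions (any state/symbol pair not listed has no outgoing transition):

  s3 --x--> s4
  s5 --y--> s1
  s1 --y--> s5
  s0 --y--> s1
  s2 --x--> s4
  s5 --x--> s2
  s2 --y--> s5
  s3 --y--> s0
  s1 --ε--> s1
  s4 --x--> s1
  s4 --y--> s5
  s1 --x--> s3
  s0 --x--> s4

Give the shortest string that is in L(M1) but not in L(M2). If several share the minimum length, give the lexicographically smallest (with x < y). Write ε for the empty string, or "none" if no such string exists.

The string xx is accepted by M1 but not by M2.
No shorter string lies in the difference, and xx is the lexicographically first length-2 string in L(M1) \ L(M2).

xx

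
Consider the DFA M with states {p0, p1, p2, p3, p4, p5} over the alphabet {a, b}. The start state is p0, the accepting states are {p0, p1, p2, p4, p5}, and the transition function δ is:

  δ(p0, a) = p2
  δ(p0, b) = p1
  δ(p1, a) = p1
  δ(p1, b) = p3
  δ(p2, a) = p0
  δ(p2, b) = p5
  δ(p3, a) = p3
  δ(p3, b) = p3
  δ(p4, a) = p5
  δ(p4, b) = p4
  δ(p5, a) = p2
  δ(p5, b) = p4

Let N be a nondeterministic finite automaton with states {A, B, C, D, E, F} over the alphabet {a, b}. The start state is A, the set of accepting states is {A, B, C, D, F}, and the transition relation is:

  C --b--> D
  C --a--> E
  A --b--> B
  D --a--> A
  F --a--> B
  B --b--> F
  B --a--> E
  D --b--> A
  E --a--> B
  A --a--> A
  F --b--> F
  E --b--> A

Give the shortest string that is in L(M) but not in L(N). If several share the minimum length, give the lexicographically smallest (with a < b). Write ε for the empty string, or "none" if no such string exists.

ba

The string ba is accepted by M but not by N.
No shorter string lies in the difference, and ba is the lexicographically first length-2 string in L(M) \ L(N).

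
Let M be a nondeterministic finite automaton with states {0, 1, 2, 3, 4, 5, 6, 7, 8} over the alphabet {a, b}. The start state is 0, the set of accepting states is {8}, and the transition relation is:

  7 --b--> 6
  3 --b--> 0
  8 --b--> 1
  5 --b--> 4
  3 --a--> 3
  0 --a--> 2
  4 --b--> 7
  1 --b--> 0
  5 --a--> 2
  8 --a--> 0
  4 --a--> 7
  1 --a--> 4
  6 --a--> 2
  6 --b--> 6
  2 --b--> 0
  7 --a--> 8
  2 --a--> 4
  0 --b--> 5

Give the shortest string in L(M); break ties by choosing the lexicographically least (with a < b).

aaaa

A breadth-first search from 0 reaches an accepting state first via the path 0 → 2 → 4 → 7 → 8 on input aaaa.
No string of length < 4 is accepted (BFS exhausts all shorter strings without reaching an accepting state), and aaaa is the lexicographically least accepting string of length 4.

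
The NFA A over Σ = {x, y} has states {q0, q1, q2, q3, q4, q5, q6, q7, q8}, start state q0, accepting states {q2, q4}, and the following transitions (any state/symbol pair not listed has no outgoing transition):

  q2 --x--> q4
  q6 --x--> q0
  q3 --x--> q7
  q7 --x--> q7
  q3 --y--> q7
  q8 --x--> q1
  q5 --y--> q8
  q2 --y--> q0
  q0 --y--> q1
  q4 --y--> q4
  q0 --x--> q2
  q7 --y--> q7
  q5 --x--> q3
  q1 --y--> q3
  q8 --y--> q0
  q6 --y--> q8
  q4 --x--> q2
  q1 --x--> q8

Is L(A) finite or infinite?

infinite

State q0 is reachable from the start and can reach an accepting state, and it lies on the cycle q0 → q1 → q8 → q0.
Traversing that cycle any number of times yields accepted strings of unbounded length, so the language is infinite.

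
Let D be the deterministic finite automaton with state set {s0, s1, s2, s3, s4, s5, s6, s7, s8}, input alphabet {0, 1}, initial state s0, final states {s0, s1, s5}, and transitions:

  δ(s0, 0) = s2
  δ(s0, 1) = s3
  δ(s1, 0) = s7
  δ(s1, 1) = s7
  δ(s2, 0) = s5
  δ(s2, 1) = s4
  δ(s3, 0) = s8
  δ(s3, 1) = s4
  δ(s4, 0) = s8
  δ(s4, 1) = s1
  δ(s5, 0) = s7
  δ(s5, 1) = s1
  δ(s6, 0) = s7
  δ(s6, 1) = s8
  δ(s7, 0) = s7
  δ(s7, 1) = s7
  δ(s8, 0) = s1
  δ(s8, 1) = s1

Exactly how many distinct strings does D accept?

The useful subgraph on states {s0, s1, s2, s3, s4, s5, s8} is acyclic, so L(D) is finite; the longest accepting path visits 5 useful states, giving maximum string length 4.
Counting accepting paths from s0 by length: 1 of length 0, 1 of length 2, 5 of length 3, 4 of length 4. Total 11.

11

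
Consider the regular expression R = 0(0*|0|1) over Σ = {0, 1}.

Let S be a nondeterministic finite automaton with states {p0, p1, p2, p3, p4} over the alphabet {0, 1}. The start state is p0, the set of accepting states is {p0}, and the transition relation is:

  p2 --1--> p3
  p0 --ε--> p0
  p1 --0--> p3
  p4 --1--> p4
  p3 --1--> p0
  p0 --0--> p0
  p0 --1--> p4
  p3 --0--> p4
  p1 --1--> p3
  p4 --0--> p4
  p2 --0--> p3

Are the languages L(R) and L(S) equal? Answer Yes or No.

No

The string 01 is accepted by R but rejected by S.
So L(R) ≠ L(S).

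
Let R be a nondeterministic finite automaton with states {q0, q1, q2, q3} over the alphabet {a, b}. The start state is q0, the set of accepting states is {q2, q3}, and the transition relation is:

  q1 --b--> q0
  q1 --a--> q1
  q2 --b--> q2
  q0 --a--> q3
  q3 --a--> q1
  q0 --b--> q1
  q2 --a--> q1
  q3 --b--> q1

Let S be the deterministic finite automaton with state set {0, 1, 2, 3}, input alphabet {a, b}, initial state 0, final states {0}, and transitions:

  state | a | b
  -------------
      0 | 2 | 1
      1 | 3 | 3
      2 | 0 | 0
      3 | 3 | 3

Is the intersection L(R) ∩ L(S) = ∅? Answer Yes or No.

Yes

Exploring the product automaton R × S from the start pair (q0, 0), following both machines on each input symbol, reaches 9 state pairs: (q0, 0), (q3, 2), (q1, 1), (q1, 0), (q1, 3), (q0, 3), (q1, 2), (q0, 1), (q3, 3).
R accepts in {q2, q3} and S accepts in {0}; no reachable pair has both components accepting, so no string drives both machines to acceptance simultaneously and L(R) ∩ L(S) = ∅.
So no string is accepted by both, and the intersection is empty.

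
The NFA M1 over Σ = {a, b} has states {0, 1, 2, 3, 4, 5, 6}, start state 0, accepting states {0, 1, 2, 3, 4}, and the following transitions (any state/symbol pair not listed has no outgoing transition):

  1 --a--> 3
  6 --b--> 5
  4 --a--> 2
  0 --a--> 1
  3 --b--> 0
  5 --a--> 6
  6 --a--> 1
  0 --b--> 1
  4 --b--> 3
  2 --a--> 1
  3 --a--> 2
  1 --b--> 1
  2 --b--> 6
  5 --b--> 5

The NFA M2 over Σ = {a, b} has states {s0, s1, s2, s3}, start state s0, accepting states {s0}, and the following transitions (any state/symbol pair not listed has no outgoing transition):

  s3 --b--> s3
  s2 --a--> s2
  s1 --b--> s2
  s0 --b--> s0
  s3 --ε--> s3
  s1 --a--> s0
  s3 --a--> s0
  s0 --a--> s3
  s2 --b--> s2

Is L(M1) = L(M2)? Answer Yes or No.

No

The string a is accepted by M1 but rejected by M2.
So L(M1) ≠ L(M2).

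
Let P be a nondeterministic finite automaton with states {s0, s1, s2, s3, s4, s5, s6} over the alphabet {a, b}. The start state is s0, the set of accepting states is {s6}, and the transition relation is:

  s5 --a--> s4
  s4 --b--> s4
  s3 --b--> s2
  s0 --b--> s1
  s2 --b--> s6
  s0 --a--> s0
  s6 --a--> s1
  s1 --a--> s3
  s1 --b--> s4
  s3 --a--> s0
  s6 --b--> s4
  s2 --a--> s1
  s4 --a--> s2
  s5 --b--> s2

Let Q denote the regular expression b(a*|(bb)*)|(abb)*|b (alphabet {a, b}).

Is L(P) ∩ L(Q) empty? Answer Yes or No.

Converting the expression Q to a DFA (subset construction, then merging equivalent states) gives the minimal DFA with states {q0, q1, q2, q3, q4, q5, q6, q7, q8}, start state q0, accepting states {q0, q2, q5, q7, q8} and transitions q0: a→q1, b→q2; q1: a→q3, b→q4; q2: a→q5, b→q6; q3: a→q3, b→q3; q4: a→q3, b→q7; q5: a→q5, b→q3; q6: a→q3, b→q8; q7: a→q1, b→q3; q8: a→q3, b→q6.
Exploring the product automaton P × Q from the start pair (s0, q0), following both machines on each input symbol, reaches 17 state pairs: (s0, q0), (s0, q1), (s1, q2), (s0, q3), (s1, q4), (s3, q5), (s4, q6), (s1, q3), (s3, q3), (s4, q7), (s0, q5), (s2, q3), (s4, q8), (s4, q3), (s2, q1), (s6, q3), (s6, q4).
P accepts in {s6} and Q accepts in {q0, q2, q5, q7, q8}; no reachable pair has both components accepting, so no string drives both machines to acceptance simultaneously and L(P) ∩ L(Q) = ∅.
So no string is accepted by both, and the intersection is empty.

Yes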